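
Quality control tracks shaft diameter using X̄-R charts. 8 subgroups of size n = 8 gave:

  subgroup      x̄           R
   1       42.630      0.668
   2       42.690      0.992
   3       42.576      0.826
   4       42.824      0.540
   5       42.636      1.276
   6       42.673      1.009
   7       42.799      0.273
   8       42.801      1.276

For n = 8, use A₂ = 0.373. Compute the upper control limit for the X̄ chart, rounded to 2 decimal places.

X̄̄ = (42.630 + 42.690 + 42.576 + 42.824 + 42.636 + 42.673 + 42.799 + 42.801) / 8 = 341.6290 / 8 = 42.7036
R̄ = (0.668 + 0.992 + 0.826 + 0.540 + 1.276 + 1.009 + 0.273 + 1.276) / 8 = 6.8600 / 8 = 0.8575
UCL = X̄̄ + A₂·R̄ = 42.7036 + 0.373 × 0.8575 = 43.0235

43.02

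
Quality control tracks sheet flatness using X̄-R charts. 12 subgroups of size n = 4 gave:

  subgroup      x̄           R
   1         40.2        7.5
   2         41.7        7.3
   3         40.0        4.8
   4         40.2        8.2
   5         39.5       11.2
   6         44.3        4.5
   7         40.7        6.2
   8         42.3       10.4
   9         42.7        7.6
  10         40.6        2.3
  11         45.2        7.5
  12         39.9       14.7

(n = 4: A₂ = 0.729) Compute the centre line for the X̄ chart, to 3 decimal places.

41.442

X̄̄ = (40.2 + 41.7 + 40.0 + 40.2 + 39.5 + 44.3 + 40.7 + 42.3 + 42.7 + 40.6 + 45.2 + 39.9) / 12 = 497.3000 / 12 = 41.4417
CL = X̄̄ = 41.4417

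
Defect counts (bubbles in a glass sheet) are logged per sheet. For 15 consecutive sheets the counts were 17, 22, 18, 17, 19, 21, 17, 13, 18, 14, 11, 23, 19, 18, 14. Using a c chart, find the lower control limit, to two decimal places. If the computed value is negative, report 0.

4.89

c̄ = (17 + 22 + 18 + 17 + 19 + 21 + 17 + 13 + 18 + 14 + 11 + 23 + 19 + 18 + 14) / 15 = 261 / 15 = 17.4000
LCL = c̄ − 3√c̄ = 17.4000 − 3 × 4.1713 = 4.8860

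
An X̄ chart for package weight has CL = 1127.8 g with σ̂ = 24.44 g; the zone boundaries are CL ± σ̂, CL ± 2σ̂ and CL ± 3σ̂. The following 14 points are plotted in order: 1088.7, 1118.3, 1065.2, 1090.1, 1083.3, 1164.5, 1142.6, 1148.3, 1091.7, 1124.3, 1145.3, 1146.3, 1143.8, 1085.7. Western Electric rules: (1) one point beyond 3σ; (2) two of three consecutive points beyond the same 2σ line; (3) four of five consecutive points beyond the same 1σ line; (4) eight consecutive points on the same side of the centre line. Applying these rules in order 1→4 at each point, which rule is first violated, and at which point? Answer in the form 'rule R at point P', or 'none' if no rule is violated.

rule 3 at point 5

Zone of each point (C = within 1σ̂, B = 1σ̂–2σ̂, A = 2σ̂–3σ̂, * = beyond 3σ̂; sign = side of CL): 1:-B, 2:-C, 3:-A, 4:-B, 5:-B, 6:+B, 7:+C, 8:+C, 9:-B, 10:-C, 11:+C, 12:+C, 13:+C, 14:-B
Rule 3 (four of five consecutive points beyond the same 1σ limit) is satisfied at point 5.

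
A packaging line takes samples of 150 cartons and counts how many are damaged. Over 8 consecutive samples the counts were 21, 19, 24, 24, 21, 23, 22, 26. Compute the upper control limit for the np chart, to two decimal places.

35.62

p̄ = Σdᵢ / (k·n) = 180 / (8 × 150) = 0.15000
UCL = np̄ + 3·√(np̄(1−p̄)) = 22.5000 + 3 × √(22.5000×0.85000) = 22.5000 + 3 × 4.3732 = 35.6196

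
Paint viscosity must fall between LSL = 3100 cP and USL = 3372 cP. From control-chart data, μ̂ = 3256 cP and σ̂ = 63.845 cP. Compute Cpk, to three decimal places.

Cpu = (USL − μ̂) / (3σ̂) = (3372 − 3256) / (3 × 63.845) = 0.6056; Cpl = (μ̂ − LSL) / (3σ̂) = (3256 − 3100) / (3 × 63.845) = 0.8145; Cpk = min(Cpu, Cpl) = 0.6056

0.606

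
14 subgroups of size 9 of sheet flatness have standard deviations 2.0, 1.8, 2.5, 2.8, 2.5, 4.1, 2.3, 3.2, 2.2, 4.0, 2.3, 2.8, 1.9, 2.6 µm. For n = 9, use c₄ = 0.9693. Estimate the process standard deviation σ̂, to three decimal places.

2.727

s̄ = (2.0 + 1.8 + 2.5 + 2.8 + 2.5 + 4.1 + 2.3 + 3.2 + 2.2 + 4.0 + 2.3 + 2.8 + 1.9 + 2.6) / 14 = 2.6429
σ̂ = s̄ / c₄ = 2.6429 / 0.9693 = 2.7266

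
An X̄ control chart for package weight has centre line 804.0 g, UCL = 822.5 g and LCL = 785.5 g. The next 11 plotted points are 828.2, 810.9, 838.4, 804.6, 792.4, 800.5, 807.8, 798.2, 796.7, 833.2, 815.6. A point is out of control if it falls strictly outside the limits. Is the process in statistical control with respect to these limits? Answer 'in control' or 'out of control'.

Compare each point to [785.5, 822.5]: sample 1 = 828.2 > UCL; sample 3 = 838.4 > UCL; sample 10 = 833.2 > UCL.

out of control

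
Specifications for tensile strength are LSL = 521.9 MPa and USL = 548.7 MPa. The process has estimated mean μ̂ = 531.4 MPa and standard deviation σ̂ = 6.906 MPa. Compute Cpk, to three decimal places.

Cpu = (USL − μ̂) / (3σ̂) = (548.7 − 531.4) / (3 × 6.906) = 0.8350; Cpl = (μ̂ − LSL) / (3σ̂) = (531.4 − 521.9) / (3 × 6.906) = 0.4585; Cpk = min(Cpu, Cpl) = 0.4585

0.459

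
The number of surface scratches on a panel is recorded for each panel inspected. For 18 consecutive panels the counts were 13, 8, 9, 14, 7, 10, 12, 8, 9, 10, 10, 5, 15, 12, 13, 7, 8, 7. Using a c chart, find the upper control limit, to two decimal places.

19.24

c̄ = (13 + 8 + 9 + 14 + 7 + 10 + 12 + 8 + 9 + 10 + 10 + 5 + 15 + 12 + 13 + 7 + 8 + 7) / 18 = 177 / 18 = 9.8333
UCL = c̄ + 3√c̄ = 9.8333 + 3 × √9.8333 = 9.8333 + 3 × 3.1358 = 19.2408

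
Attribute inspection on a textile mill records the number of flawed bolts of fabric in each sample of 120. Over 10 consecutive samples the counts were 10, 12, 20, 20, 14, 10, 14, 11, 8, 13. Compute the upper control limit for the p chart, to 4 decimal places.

0.1957

p̄ = Σdᵢ / (k·n) = 132 / (10 × 120) = 0.11000
UCL = p̄ + 3·√(p̄(1−p̄)/n) = 0.11000 + 3 × √(0.11000×0.89000/120) = 0.11000 + 3 × 0.02856 = 0.19569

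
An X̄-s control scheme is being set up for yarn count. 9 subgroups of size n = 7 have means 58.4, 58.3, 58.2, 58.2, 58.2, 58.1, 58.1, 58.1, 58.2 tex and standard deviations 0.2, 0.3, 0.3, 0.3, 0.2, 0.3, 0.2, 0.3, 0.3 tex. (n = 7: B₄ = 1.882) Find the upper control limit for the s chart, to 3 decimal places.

s̄ = (0.2 + 0.3 + 0.3 + 0.3 + 0.2 + 0.3 + 0.2 + 0.3 + 0.3) / 9 = 0.2667
UCL_s = B₄·s̄ = 1.882 × 0.2667 = 0.5019

0.502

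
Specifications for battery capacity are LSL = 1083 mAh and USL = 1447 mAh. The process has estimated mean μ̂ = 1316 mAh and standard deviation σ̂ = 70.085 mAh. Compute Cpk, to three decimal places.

Cpu = (USL − μ̂) / (3σ̂) = (1447 − 1316) / (3 × 70.085) = 0.6231; Cpl = (μ̂ − LSL) / (3σ̂) = (1316 − 1083) / (3 × 70.085) = 1.1082; Cpk = min(Cpu, Cpl) = 0.6231

0.623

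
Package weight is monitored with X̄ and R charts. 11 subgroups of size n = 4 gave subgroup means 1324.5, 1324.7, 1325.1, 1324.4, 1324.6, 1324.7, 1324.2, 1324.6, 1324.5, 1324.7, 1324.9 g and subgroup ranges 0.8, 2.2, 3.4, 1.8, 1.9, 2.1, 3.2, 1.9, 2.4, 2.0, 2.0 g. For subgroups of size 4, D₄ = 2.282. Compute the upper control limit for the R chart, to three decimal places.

4.917

R̄ = (0.8 + 2.2 + 3.4 + 1.8 + 1.9 + 2.1 + 3.2 + 1.9 + 2.4 + 2.0 + 2.0) / 11 = 23.7000 / 11 = 2.1545
UCL_R = D₄·R̄ = 2.282 × 2.1545 = 4.9167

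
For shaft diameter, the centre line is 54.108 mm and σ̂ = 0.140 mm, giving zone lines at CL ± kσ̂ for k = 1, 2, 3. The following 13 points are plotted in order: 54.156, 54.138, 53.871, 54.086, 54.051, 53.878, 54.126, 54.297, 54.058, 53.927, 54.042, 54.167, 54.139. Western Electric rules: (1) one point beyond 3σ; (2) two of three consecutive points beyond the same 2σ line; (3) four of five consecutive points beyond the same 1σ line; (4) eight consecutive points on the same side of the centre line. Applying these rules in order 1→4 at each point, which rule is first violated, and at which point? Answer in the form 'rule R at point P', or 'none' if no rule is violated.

none

Zone of each point (C = within 1σ̂, B = 1σ̂–2σ̂, A = 2σ̂–3σ̂, * = beyond 3σ̂; sign = side of CL): 1:+C, 2:+C, 3:-B, 4:-C, 5:-C, 6:-B, 7:+C, 8:+B, 9:-C, 10:-B, 11:-C, 12:+C, 13:+C
No rule fires across all 13 points.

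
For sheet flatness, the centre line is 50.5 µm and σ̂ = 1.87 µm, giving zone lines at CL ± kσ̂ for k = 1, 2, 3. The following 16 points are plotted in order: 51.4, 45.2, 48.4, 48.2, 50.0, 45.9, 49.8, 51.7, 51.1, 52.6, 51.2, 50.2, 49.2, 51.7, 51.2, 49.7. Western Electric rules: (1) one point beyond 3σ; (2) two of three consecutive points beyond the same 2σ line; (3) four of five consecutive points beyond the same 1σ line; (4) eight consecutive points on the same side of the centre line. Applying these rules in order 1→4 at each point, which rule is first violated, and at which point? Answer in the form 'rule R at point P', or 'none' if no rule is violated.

Zone of each point (C = within 1σ̂, B = 1σ̂–2σ̂, A = 2σ̂–3σ̂, * = beyond 3σ̂; sign = side of CL): 1:+C, 2:-A, 3:-B, 4:-B, 5:-C, 6:-A, 7:-C, 8:+C, 9:+C, 10:+B, 11:+C, 12:-C, 13:-C, 14:+C, 15:+C, 16:-C
Rule 3 (four of five consecutive points beyond the same 1σ limit) is satisfied at point 6.

rule 3 at point 6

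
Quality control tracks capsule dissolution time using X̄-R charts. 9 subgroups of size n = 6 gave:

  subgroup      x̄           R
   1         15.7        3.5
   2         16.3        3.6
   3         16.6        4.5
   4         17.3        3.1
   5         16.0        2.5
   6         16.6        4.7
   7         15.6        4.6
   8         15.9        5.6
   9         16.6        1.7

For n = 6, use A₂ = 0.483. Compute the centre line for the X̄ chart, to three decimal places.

X̄̄ = (15.7 + 16.3 + 16.6 + 17.3 + 16.0 + 16.6 + 15.6 + 15.9 + 16.6) / 9 = 146.6000 / 9 = 16.2889
CL = X̄̄ = 16.2889

16.289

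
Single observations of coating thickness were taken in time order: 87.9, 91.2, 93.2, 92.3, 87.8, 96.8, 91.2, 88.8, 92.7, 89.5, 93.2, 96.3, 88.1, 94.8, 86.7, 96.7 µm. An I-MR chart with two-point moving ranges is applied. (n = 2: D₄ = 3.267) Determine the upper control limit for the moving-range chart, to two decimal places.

16.25

Moving ranges: 3.3, 2.0, 0.9, 4.5, 9.0, 5.6, 2.4, 3.9, 3.2, 3.7, 3.1, 8.2, 6.7, 8.1, 10.0; M̄R̄ = 74.6000 / 15 = 4.9733
UCL_MR = D₄·M̄R̄ = 3.267 × 4.9733 = 16.2479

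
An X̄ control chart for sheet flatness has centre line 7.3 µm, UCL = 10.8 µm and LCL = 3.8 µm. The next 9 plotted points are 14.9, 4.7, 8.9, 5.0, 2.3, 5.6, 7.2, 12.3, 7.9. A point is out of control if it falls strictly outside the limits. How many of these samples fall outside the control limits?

Compare each point to [3.8, 10.8]: sample 1 = 14.9 > UCL; sample 5 = 2.3 < LCL; sample 8 = 12.3 > UCL.

3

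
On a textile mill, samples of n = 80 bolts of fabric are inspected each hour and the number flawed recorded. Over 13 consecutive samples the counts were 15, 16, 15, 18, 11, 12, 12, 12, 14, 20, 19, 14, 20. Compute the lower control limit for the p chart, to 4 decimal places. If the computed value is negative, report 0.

p̄ = Σdᵢ / (k·n) = 198 / (13 × 80) = 0.19038
LCL = p̄ − 3·√(p̄(1−p̄)/n) = 0.19038 − 3 × 0.04389 = 0.05870

0.0587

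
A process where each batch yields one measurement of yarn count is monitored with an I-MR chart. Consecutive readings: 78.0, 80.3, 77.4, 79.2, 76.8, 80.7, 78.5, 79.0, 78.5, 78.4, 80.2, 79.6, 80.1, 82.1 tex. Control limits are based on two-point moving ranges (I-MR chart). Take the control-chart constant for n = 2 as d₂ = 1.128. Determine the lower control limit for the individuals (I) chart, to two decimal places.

X̄ = (78.0 + 80.3 + 77.4 + 79.2 + 76.8 + 80.7 + 78.5 + 79.0 + 78.5 + 78.4 + 80.2 + 79.6 + 80.1 + 82.1) / 14 = 79.2000
Moving ranges: 2.3, 2.9, 1.8, 2.4, 3.9, 2.2, 0.5, 0.5, 0.1, 1.8, 0.6, 0.5, 2.0; M̄R̄ = 21.5000 / 13 = 1.6538
LCL = X̄ − 3·M̄R̄/d₂ = 79.2000 − 3 × 1.6538 / 1.128 = 74.8015

74.80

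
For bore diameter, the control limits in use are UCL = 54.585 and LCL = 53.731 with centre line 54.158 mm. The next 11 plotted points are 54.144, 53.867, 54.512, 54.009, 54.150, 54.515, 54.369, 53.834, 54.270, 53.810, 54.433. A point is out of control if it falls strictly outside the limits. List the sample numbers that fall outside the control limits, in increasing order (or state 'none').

All 11 points lie within [53.731, 54.585].

none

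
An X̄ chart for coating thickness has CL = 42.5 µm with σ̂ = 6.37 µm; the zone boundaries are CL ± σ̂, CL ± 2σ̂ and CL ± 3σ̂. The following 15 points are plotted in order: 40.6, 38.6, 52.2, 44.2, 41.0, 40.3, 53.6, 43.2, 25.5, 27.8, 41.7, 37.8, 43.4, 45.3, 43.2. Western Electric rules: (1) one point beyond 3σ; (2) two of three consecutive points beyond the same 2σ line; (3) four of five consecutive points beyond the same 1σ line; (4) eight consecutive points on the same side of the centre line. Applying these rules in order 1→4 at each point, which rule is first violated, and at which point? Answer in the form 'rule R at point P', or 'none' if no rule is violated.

Zone of each point (C = within 1σ̂, B = 1σ̂–2σ̂, A = 2σ̂–3σ̂, * = beyond 3σ̂; sign = side of CL): 1:-C, 2:-C, 3:+B, 4:+C, 5:-C, 6:-C, 7:+B, 8:+C, 9:-A, 10:-A, 11:-C, 12:-C, 13:+C, 14:+C, 15:+C
Rule 2 (two of three consecutive points beyond the same 2σ limit) is satisfied at point 10.

rule 2 at point 10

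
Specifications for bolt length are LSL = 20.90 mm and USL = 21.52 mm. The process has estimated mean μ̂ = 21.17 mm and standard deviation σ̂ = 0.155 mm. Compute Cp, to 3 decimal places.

Cp = (USL − LSL) / (6σ̂) = (21.52 − 20.90) / (6 × 0.155) = 0.6200 / 0.9300 = 0.6667

0.667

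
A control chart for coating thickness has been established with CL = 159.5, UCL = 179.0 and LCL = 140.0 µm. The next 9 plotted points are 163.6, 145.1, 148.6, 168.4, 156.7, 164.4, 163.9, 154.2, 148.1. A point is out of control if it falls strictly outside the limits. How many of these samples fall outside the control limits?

0

All 9 points lie within [140.0, 179.0].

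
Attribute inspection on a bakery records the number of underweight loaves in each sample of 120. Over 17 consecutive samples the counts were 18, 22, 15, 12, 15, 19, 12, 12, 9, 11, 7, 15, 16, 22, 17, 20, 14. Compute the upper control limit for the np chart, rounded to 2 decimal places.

p̄ = Σdᵢ / (k·n) = 256 / (17 × 120) = 0.12549
UCL = np̄ + 3·√(np̄(1−p̄)) = 15.0588 + 3 × √(15.0588×0.87451) = 15.0588 + 3 × 3.6289 = 25.9456

25.95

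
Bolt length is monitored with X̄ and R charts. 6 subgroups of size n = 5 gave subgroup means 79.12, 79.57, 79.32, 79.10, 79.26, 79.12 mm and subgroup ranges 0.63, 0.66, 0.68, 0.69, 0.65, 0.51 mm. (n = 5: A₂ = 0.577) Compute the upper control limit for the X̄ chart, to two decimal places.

79.62

X̄̄ = (79.12 + 79.57 + 79.32 + 79.10 + 79.26 + 79.12) / 6 = 475.4900 / 6 = 79.2483
R̄ = (0.63 + 0.66 + 0.68 + 0.69 + 0.65 + 0.51) / 6 = 3.8200 / 6 = 0.6367
UCL = X̄̄ + A₂·R̄ = 79.2483 + 0.577 × 0.6367 = 79.6157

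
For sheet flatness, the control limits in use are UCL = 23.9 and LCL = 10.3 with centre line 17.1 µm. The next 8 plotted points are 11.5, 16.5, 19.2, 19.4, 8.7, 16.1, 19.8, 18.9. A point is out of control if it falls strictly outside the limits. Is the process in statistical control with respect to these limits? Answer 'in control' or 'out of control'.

Compare each point to [10.3, 23.9]: sample 5 = 8.7 < LCL.

out of control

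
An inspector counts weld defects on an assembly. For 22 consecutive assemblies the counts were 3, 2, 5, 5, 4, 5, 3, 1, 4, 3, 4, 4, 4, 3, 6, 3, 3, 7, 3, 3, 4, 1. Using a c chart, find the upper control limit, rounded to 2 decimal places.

9.36

c̄ = (3 + 2 + 5 + 5 + 4 + 5 + 3 + 1 + 4 + 3 + 4 + 4 + 4 + 3 + 6 + 3 + 3 + 7 + 3 + 3 + 4 + 1) / 22 = 80 / 22 = 3.6364
UCL = c̄ + 3√c̄ = 3.6364 + 3 × √3.6364 = 3.6364 + 3 × 1.9069 = 9.3571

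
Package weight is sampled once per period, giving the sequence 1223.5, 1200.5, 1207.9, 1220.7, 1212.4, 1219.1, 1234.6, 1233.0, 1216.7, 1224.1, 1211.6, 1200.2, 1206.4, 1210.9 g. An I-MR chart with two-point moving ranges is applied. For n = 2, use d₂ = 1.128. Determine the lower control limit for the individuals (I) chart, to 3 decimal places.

X̄ = (1223.5 + 1200.5 + 1207.9 + 1220.7 + 1212.4 + 1219.1 + 1234.6 + 1233.0 + 1216.7 + 1224.1 + 1211.6 + 1200.2 + 1206.4 + 1210.9) / 14 = 1215.8286
Moving ranges: 23.0, 7.4, 12.8, 8.3, 6.7, 15.5, 1.6, 16.3, 7.4, 12.5, 11.4, 6.2, 4.5; M̄R̄ = 133.6000 / 13 = 10.2769
LCL = X̄ − 3·M̄R̄/d₂ = 1215.8286 − 3 × 10.2769 / 1.128 = 1188.4963

1188.496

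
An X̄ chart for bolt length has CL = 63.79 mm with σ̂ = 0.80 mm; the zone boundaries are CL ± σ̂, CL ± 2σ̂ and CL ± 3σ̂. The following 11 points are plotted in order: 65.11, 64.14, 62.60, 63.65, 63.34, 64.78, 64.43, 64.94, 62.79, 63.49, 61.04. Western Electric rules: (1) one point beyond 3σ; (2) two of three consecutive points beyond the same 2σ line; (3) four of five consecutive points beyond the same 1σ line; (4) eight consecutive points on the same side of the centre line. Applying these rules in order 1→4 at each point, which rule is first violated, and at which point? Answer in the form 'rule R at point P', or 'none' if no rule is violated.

Zone of each point (C = within 1σ̂, B = 1σ̂–2σ̂, A = 2σ̂–3σ̂, * = beyond 3σ̂; sign = side of CL): 1:+B, 2:+C, 3:-B, 4:-C, 5:-C, 6:+B, 7:+C, 8:+B, 9:-B, 10:-C, 11:-*
Rule 1 (one point beyond the 3σ limits) is satisfied at point 11.

rule 1 at point 11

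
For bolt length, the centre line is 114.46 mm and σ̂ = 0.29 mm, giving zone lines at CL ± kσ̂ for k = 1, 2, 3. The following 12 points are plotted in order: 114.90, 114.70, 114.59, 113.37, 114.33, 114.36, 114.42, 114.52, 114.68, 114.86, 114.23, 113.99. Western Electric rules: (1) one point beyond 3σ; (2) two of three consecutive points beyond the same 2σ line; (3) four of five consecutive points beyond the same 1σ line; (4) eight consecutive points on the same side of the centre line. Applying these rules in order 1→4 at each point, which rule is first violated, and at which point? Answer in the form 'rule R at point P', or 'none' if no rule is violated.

Zone of each point (C = within 1σ̂, B = 1σ̂–2σ̂, A = 2σ̂–3σ̂, * = beyond 3σ̂; sign = side of CL): 1:+B, 2:+C, 3:+C, 4:-*, 5:-C, 6:-C, 7:-C, 8:+C, 9:+C, 10:+B, 11:-C, 12:-B
Rule 1 (one point beyond the 3σ limits) is satisfied at point 4.

rule 1 at point 4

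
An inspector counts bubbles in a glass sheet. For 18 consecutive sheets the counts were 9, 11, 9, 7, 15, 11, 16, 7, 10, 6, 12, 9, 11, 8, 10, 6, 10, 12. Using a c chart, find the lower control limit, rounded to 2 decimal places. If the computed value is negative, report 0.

c̄ = (9 + 11 + 9 + 7 + 15 + 11 + 16 + 7 + 10 + 6 + 12 + 9 + 11 + 8 + 10 + 6 + 10 + 12) / 18 = 179 / 18 = 9.9444
LCL = c̄ − 3√c̄ = 9.9444 − 3 × 3.1535 = 0.4840

0.48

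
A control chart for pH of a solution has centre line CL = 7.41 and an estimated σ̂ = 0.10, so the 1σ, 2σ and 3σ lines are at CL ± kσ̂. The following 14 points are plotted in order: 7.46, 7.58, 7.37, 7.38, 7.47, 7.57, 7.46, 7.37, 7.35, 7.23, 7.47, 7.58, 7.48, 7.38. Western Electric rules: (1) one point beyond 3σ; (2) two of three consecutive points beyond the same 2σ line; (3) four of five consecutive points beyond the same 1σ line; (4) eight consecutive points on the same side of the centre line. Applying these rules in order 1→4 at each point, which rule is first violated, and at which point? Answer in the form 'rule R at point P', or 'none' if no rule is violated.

none

Zone of each point (C = within 1σ̂, B = 1σ̂–2σ̂, A = 2σ̂–3σ̂, * = beyond 3σ̂; sign = side of CL): 1:+C, 2:+B, 3:-C, 4:-C, 5:+C, 6:+B, 7:+C, 8:-C, 9:-C, 10:-B, 11:+C, 12:+B, 13:+C, 14:-C
No rule fires across all 14 points.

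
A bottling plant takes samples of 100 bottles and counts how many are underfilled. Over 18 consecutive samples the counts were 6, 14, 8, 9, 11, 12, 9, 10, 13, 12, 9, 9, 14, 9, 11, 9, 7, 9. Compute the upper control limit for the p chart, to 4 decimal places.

p̄ = Σdᵢ / (k·n) = 181 / (18 × 100) = 0.10056
UCL = p̄ + 3·√(p̄(1−p̄)/n) = 0.10056 + 3 × √(0.10056×0.89944/100) = 0.10056 + 3 × 0.03007 = 0.19078

0.1908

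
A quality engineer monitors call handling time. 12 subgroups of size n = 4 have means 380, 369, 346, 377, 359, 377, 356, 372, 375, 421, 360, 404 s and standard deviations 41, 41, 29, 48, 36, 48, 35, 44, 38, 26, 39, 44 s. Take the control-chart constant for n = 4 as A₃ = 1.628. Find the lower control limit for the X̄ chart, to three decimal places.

X̄̄ = (380 + 369 + 346 + 377 + 359 + 377 + 356 + 372 + 375 + 421 + 360 + 404) / 12 = 374.6667
s̄ = (41 + 41 + 29 + 48 + 36 + 48 + 35 + 44 + 38 + 26 + 39 + 44) / 12 = 39.0833
LCL = X̄̄ − A₃·s̄ = 374.6667 − 1.628 × 39.0833 = 311.0390

311.039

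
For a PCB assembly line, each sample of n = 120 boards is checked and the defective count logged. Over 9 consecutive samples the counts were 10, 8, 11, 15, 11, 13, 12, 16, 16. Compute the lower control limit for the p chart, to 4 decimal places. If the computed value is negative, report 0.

0.0202

p̄ = Σdᵢ / (k·n) = 112 / (9 × 120) = 0.10370
LCL = p̄ − 3·√(p̄(1−p̄)/n) = 0.10370 − 3 × 0.02783 = 0.02021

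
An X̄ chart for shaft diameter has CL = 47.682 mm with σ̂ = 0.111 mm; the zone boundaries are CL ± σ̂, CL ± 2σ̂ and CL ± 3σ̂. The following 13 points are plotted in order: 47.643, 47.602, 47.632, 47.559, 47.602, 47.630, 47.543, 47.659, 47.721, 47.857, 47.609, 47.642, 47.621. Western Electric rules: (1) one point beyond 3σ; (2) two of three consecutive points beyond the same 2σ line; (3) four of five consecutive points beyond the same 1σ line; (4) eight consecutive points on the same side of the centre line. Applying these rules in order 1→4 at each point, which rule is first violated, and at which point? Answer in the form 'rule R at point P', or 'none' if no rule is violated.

Zone of each point (C = within 1σ̂, B = 1σ̂–2σ̂, A = 2σ̂–3σ̂, * = beyond 3σ̂; sign = side of CL): 1:-C, 2:-C, 3:-C, 4:-B, 5:-C, 6:-C, 7:-B, 8:-C, 9:+C, 10:+B, 11:-C, 12:-C, 13:-C
Rule 4 (eight consecutive points on the same side of the centre line) is satisfied at point 8.

rule 4 at point 8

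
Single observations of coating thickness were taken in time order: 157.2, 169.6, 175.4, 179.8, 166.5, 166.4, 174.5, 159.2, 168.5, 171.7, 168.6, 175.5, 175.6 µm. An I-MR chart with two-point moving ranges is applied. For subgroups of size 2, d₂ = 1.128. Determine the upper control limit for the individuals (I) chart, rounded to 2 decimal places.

188.06

X̄ = (157.2 + 169.6 + 175.4 + 179.8 + 166.5 + 166.4 + 174.5 + 159.2 + 168.5 + 171.7 + 168.6 + 175.5 + 175.6) / 13 = 169.8846
Moving ranges: 12.4, 5.8, 4.4, 13.3, 0.1, 8.1, 15.3, 9.3, 3.2, 3.1, 6.9, 0.1; M̄R̄ = 82.0000 / 12 = 6.8333
UCL = X̄ + 3·M̄R̄/d₂ = 169.8846 + 3 × 6.8333 / 1.128 = 188.0584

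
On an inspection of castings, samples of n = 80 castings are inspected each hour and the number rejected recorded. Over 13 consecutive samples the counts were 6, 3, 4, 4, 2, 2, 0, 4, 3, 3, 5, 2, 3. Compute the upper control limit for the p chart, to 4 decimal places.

0.1047

p̄ = Σdᵢ / (k·n) = 41 / (13 × 80) = 0.03942
UCL = p̄ + 3·√(p̄(1−p̄)/n) = 0.03942 + 3 × √(0.03942×0.96058/80) = 0.03942 + 3 × 0.02176 = 0.10469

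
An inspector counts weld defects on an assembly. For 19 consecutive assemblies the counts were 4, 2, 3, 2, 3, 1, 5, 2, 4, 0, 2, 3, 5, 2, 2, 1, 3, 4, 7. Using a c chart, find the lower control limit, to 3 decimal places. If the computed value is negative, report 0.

0.000

c̄ = (4 + 2 + 3 + 2 + 3 + 1 + 5 + 2 + 4 + 0 + 2 + 3 + 5 + 2 + 2 + 1 + 3 + 4 + 7) / 19 = 55 / 19 = 2.8947
LCL = c̄ − 3√c̄ = 2.8947 − 3 × 1.7014 = -2.2094 → 0 (cannot be negative)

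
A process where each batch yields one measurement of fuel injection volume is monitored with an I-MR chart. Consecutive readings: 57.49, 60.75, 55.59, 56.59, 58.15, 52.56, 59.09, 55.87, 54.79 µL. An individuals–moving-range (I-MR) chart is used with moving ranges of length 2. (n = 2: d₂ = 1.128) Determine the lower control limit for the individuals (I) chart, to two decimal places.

47.66

X̄ = (57.49 + 60.75 + 55.59 + 56.59 + 58.15 + 52.56 + 59.09 + 55.87 + 54.79) / 9 = 56.7644
Moving ranges: 3.26, 5.16, 1.00, 1.56, 5.59, 6.53, 3.22, 1.08; M̄R̄ = 27.4000 / 8 = 3.4250
LCL = X̄ − 3·M̄R̄/d₂ = 56.7644 − 3 × 3.4250 / 1.128 = 47.6554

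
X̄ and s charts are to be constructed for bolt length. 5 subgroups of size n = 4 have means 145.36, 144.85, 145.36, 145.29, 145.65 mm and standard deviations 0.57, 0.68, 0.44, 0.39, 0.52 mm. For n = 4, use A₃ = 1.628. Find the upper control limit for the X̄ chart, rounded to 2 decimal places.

146.15

X̄̄ = (145.36 + 144.85 + 145.36 + 145.29 + 145.65) / 5 = 145.3020
s̄ = (0.57 + 0.68 + 0.44 + 0.39 + 0.52) / 5 = 0.5200
UCL = X̄̄ + A₃·s̄ = 145.3020 + 1.628 × 0.5200 = 146.1486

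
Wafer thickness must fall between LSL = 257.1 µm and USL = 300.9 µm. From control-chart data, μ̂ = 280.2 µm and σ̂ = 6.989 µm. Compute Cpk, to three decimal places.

0.987

Cpu = (USL − μ̂) / (3σ̂) = (300.9 − 280.2) / (3 × 6.989) = 0.9873; Cpl = (μ̂ − LSL) / (3σ̂) = (280.2 − 257.1) / (3 × 6.989) = 1.1017; Cpk = min(Cpu, Cpl) = 0.9873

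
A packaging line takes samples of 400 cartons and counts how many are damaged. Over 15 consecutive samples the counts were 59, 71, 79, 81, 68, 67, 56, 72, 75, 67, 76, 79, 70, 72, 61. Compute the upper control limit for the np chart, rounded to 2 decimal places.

93.02

p̄ = Σdᵢ / (k·n) = 1053 / (15 × 400) = 0.17550
UCL = np̄ + 3·√(np̄(1−p̄)) = 70.2000 + 3 × √(70.2000×0.82450) = 70.2000 + 3 × 7.6079 = 93.0237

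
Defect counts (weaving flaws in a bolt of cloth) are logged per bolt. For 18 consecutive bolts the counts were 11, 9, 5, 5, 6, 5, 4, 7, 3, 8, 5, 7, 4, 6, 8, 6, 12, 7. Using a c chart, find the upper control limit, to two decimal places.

c̄ = (11 + 9 + 5 + 5 + 6 + 5 + 4 + 7 + 3 + 8 + 5 + 7 + 4 + 6 + 8 + 6 + 12 + 7) / 18 = 118 / 18 = 6.5556
UCL = c̄ + 3√c̄ = 6.5556 + 3 × √6.5556 = 6.5556 + 3 × 2.5604 = 14.2367

14.24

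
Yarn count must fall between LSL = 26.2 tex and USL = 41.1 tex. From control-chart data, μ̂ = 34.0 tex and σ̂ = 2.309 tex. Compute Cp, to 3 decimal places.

1.076

Cp = (USL − LSL) / (6σ̂) = (41.1 − 26.2) / (6 × 2.309) = 14.9000 / 13.8540 = 1.0755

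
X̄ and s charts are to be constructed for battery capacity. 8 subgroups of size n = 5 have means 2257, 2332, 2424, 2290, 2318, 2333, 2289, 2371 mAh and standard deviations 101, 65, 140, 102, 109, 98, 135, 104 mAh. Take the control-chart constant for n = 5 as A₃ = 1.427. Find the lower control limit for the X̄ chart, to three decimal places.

X̄̄ = (2257 + 2332 + 2424 + 2290 + 2318 + 2333 + 2289 + 2371) / 8 = 2326.7500
s̄ = (101 + 65 + 140 + 102 + 109 + 98 + 135 + 104) / 8 = 106.7500
LCL = X̄̄ − A₃·s̄ = 2326.7500 − 1.427 × 106.7500 = 2174.4178

2174.418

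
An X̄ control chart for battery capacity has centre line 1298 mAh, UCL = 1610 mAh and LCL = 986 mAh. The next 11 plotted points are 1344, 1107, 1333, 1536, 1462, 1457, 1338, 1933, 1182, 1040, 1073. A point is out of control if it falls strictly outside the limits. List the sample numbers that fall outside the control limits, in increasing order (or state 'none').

8

Compare each point to [986, 1610]: sample 8 = 1933 > UCL.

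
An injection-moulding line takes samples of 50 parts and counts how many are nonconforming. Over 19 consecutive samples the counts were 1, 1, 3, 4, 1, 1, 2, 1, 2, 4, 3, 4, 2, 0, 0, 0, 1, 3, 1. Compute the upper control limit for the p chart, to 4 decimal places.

p̄ = Σdᵢ / (k·n) = 34 / (19 × 50) = 0.03579
UCL = p̄ + 3·√(p̄(1−p̄)/n) = 0.03579 + 3 × √(0.03579×0.96421/50) = 0.03579 + 3 × 0.02627 = 0.11460

0.1146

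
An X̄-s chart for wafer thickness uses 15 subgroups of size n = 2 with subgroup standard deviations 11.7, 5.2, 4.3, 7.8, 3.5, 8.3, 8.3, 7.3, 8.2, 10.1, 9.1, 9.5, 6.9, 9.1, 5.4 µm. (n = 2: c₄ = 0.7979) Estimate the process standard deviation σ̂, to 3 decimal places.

9.583

s̄ = (11.7 + 5.2 + 4.3 + 7.8 + 3.5 + 8.3 + 8.3 + 7.3 + 8.2 + 10.1 + 9.1 + 9.5 + 6.9 + 9.1 + 5.4) / 15 = 7.6467
σ̂ = s̄ / c₄ = 7.6467 / 0.7979 = 9.5835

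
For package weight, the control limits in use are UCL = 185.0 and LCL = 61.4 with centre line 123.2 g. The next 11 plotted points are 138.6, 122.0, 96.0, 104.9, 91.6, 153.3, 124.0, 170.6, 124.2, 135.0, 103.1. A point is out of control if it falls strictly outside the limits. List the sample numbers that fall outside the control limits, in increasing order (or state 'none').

none

All 11 points lie within [61.4, 185.0].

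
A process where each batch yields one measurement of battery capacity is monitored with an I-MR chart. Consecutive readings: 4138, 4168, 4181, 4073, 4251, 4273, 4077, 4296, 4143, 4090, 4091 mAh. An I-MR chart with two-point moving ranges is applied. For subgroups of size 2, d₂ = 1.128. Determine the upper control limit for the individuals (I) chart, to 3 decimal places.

X̄ = (4138 + 4168 + 4181 + 4073 + 4251 + 4273 + 4077 + 4296 + 4143 + 4090 + 4091) / 11 = 4161.9091
Moving ranges: 30, 13, 108, 178, 22, 196, 219, 153, 53, 1; M̄R̄ = 973.0000 / 10 = 97.3000
UCL = X̄ + 3·M̄R̄/d₂ = 4161.9091 + 3 × 97.3000 / 1.128 = 4420.6857

4420.686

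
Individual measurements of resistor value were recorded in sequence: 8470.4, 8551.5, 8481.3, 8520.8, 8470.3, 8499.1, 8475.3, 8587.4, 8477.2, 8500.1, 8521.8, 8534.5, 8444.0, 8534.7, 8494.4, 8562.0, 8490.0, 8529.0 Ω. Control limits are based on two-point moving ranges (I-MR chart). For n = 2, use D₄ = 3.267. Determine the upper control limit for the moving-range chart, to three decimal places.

Moving ranges: 81.1, 70.2, 39.5, 50.5, 28.8, 23.8, 112.1, 110.2, 22.9, 21.7, 12.7, 90.5, 90.7, 40.3, 67.6, 72.0, 39.0; M̄R̄ = 973.6000 / 17 = 57.2706
UCL_MR = D₄·M̄R̄ = 3.267 × 57.2706 = 187.1030

187.103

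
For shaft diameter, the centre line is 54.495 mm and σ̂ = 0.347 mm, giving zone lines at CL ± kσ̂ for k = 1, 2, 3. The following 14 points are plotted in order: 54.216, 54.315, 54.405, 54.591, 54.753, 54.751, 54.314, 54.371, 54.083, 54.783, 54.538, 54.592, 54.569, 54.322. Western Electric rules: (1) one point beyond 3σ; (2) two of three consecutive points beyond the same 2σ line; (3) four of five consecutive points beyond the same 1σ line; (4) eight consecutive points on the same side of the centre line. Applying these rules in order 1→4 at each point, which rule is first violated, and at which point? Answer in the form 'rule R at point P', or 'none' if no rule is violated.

none

Zone of each point (C = within 1σ̂, B = 1σ̂–2σ̂, A = 2σ̂–3σ̂, * = beyond 3σ̂; sign = side of CL): 1:-C, 2:-C, 3:-C, 4:+C, 5:+C, 6:+C, 7:-C, 8:-C, 9:-B, 10:+C, 11:+C, 12:+C, 13:+C, 14:-C
No rule fires across all 14 points.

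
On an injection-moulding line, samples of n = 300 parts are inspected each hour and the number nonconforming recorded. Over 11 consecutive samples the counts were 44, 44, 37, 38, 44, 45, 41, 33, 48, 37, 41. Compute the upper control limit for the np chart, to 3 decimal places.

p̄ = Σdᵢ / (k·n) = 452 / (11 × 300) = 0.13697
UCL = np̄ + 3·√(np̄(1−p̄)) = 41.0909 + 3 × √(41.0909×0.86303) = 41.0909 + 3 × 5.9551 = 58.9561

58.956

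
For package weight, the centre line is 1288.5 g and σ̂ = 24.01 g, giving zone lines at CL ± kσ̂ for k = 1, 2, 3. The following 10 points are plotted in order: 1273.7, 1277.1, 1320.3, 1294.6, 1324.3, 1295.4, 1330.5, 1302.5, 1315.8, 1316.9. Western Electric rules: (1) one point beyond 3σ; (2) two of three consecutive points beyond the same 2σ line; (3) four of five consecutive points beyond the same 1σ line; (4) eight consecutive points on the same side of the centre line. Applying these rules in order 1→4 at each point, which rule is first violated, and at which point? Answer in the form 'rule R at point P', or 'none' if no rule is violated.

Zone of each point (C = within 1σ̂, B = 1σ̂–2σ̂, A = 2σ̂–3σ̂, * = beyond 3σ̂; sign = side of CL): 1:-C, 2:-C, 3:+B, 4:+C, 5:+B, 6:+C, 7:+B, 8:+C, 9:+B, 10:+B
Rule 4 (eight consecutive points on the same side of the centre line) is satisfied at point 10.

rule 4 at point 10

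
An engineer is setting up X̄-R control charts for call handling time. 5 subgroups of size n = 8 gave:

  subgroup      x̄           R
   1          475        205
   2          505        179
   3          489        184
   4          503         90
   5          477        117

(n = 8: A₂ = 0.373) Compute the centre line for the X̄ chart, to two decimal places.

X̄̄ = (475 + 505 + 489 + 503 + 477) / 5 = 2449.0000 / 5 = 489.8000
CL = X̄̄ = 489.8000

489.80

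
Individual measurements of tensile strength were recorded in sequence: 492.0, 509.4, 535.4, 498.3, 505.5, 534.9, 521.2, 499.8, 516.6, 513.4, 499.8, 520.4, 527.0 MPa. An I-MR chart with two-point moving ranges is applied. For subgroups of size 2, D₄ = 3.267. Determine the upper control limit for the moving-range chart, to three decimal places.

57.989

Moving ranges: 17.4, 26.0, 37.1, 7.2, 29.4, 13.7, 21.4, 16.8, 3.2, 13.6, 20.6, 6.6; M̄R̄ = 213.0000 / 12 = 17.7500
UCL_MR = D₄·M̄R̄ = 3.267 × 17.7500 = 57.9892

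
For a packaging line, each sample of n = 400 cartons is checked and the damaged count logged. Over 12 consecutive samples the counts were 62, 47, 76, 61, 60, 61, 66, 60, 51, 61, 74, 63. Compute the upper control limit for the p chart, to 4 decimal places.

p̄ = Σdᵢ / (k·n) = 742 / (12 × 400) = 0.15458
UCL = p̄ + 3·√(p̄(1−p̄)/n) = 0.15458 + 3 × √(0.15458×0.84542/400) = 0.15458 + 3 × 0.01808 = 0.20881

0.2088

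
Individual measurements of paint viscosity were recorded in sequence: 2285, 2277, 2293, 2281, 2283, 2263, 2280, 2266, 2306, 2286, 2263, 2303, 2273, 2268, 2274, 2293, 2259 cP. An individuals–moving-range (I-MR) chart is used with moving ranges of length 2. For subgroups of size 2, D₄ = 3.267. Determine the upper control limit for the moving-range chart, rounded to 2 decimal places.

Moving ranges: 8, 16, 12, 2, 20, 17, 14, 40, 20, 23, 40, 30, 5, 6, 19, 34; M̄R̄ = 306.0000 / 16 = 19.1250
UCL_MR = D₄·M̄R̄ = 3.267 × 19.1250 = 62.4814

62.48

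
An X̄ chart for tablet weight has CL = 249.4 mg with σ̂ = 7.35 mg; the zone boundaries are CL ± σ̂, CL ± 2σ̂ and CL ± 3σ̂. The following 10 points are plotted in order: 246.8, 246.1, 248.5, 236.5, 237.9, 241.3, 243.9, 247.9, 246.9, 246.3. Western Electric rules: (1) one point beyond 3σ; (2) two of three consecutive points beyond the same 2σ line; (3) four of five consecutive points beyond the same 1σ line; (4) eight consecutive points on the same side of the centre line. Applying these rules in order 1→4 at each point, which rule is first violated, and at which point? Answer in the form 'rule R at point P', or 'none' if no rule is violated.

Zone of each point (C = within 1σ̂, B = 1σ̂–2σ̂, A = 2σ̂–3σ̂, * = beyond 3σ̂; sign = side of CL): 1:-C, 2:-C, 3:-C, 4:-B, 5:-B, 6:-B, 7:-C, 8:-C, 9:-C, 10:-C
Rule 4 (eight consecutive points on the same side of the centre line) is satisfied at point 8.

rule 4 at point 8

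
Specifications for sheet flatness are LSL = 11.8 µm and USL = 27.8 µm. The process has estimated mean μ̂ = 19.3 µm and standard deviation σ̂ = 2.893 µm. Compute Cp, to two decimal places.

0.92

Cp = (USL − LSL) / (6σ̂) = (27.8 − 11.8) / (6 × 2.893) = 16.0000 / 17.3580 = 0.9218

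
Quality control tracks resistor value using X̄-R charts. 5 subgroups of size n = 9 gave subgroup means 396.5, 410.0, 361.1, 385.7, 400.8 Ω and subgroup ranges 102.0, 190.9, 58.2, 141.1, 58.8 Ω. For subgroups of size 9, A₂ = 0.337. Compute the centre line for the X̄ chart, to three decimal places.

390.820

X̄̄ = (396.5 + 410.0 + 361.1 + 385.7 + 400.8) / 5 = 1954.1000 / 5 = 390.8200
CL = X̄̄ = 390.8200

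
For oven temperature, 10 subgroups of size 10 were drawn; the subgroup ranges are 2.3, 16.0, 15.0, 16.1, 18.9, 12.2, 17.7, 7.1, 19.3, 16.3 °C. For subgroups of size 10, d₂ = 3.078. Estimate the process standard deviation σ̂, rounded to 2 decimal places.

R̄ = (2.3 + 16.0 + 15.0 + 16.1 + 18.9 + 12.2 + 17.7 + 7.1 + 19.3 + 16.3) / 10 = 14.0900
σ̂ = R̄ / d₂ = 14.0900 / 3.078 = 4.5776

4.58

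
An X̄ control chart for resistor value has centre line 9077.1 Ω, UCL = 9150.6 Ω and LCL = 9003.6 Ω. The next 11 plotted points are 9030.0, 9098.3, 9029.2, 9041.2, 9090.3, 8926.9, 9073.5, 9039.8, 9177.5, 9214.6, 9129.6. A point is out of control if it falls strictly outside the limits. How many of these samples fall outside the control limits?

Compare each point to [9003.6, 9150.6]: sample 6 = 8926.9 < LCL; sample 9 = 9177.5 > UCL; sample 10 = 9214.6 > UCL.

3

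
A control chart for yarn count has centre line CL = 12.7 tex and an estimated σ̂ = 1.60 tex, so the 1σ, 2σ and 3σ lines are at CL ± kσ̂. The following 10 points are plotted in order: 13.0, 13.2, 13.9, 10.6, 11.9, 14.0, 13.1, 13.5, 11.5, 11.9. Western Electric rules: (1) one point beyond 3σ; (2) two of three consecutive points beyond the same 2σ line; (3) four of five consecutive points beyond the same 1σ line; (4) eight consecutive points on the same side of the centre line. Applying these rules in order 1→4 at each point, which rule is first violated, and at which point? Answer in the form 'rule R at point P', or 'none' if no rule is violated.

Zone of each point (C = within 1σ̂, B = 1σ̂–2σ̂, A = 2σ̂–3σ̂, * = beyond 3σ̂; sign = side of CL): 1:+C, 2:+C, 3:+C, 4:-B, 5:-C, 6:+C, 7:+C, 8:+C, 9:-C, 10:-C
No rule fires across all 10 points.

none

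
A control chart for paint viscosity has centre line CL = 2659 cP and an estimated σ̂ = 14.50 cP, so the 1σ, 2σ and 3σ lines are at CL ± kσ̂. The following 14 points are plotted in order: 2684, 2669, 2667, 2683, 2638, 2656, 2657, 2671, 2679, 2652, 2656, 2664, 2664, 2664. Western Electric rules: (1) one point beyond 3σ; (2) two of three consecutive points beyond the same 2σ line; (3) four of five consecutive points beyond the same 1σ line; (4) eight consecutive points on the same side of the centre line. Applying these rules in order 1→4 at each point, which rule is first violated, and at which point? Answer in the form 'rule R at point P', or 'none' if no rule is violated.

none

Zone of each point (C = within 1σ̂, B = 1σ̂–2σ̂, A = 2σ̂–3σ̂, * = beyond 3σ̂; sign = side of CL): 1:+B, 2:+C, 3:+C, 4:+B, 5:-B, 6:-C, 7:-C, 8:+C, 9:+B, 10:-C, 11:-C, 12:+C, 13:+C, 14:+C
No rule fires across all 14 points.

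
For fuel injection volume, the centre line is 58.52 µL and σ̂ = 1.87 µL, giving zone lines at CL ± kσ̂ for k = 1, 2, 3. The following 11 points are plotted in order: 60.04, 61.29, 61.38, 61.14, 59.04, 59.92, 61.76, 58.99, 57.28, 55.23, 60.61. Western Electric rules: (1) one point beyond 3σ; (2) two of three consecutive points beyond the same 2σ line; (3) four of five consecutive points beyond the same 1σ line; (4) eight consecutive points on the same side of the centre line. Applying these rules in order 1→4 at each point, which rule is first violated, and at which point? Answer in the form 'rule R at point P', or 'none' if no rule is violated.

rule 4 at point 8

Zone of each point (C = within 1σ̂, B = 1σ̂–2σ̂, A = 2σ̂–3σ̂, * = beyond 3σ̂; sign = side of CL): 1:+C, 2:+B, 3:+B, 4:+B, 5:+C, 6:+C, 7:+B, 8:+C, 9:-C, 10:-B, 11:+B
Rule 4 (eight consecutive points on the same side of the centre line) is satisfied at point 8.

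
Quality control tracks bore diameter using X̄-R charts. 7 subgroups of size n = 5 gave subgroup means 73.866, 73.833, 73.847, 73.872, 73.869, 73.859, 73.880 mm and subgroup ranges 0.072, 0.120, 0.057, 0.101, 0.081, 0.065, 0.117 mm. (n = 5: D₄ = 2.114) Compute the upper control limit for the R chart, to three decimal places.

0.185

R̄ = (0.072 + 0.120 + 0.057 + 0.101 + 0.081 + 0.065 + 0.117) / 7 = 0.6130 / 7 = 0.0876
UCL_R = D₄·R̄ = 2.114 × 0.0876 = 0.1851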